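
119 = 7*17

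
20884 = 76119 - 55235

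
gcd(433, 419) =1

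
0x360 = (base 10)864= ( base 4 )31200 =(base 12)600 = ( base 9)1160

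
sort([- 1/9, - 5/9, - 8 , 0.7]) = [ - 8, - 5/9, - 1/9,0.7]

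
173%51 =20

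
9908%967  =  238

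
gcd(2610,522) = 522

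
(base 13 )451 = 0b1011100110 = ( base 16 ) 2e6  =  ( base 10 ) 742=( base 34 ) ls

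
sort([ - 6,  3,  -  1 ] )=[ - 6,  -  1, 3]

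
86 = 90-4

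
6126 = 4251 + 1875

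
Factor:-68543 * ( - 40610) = 2783531230 = 2^1 * 5^1*31^1 * 131^1* 68543^1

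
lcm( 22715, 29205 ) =204435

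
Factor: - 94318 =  - 2^1 * 7^1 *6737^1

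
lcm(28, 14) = 28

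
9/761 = 9/761 = 0.01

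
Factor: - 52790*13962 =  - 2^2*3^1 * 5^1 * 13^1*179^1*5279^1 = -737053980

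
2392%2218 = 174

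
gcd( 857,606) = 1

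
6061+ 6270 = 12331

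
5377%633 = 313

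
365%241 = 124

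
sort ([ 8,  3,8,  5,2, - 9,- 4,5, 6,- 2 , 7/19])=[ - 9,-4,-2,7/19,2,3,5, 5, 6,8, 8]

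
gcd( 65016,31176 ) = 72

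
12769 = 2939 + 9830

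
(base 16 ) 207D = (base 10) 8317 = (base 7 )33151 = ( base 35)6rm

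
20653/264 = 20653/264 = 78.23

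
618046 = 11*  56186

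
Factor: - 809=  - 809^1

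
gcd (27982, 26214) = 34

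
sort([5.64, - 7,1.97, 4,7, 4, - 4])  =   [-7, - 4,1.97,  4, 4, 5.64,7 ] 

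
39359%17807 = 3745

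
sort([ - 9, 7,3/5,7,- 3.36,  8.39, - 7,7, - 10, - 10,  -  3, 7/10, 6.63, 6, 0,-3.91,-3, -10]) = [ - 10, -10, - 10, - 9 , - 7,-3.91, - 3.36 , - 3, - 3, 0, 3/5,7/10, 6,6.63, 7, 7, 7, 8.39]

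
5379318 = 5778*931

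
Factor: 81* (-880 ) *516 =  - 2^6*3^5 * 5^1*11^1*43^1 = - 36780480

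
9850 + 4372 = 14222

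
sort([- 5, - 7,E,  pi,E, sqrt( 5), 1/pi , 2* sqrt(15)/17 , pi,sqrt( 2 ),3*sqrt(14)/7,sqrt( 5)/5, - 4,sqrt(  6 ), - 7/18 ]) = [ - 7, -5, - 4, - 7/18,  1/pi, sqrt( 5)/5,2 * sqrt( 15)/17, sqrt( 2), 3*sqrt( 14 ) /7,  sqrt(5),sqrt ( 6), E,E, pi, pi]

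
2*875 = 1750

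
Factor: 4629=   3^1*1543^1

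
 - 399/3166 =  - 399/3166  =  -0.13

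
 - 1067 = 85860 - 86927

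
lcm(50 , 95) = 950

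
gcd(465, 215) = 5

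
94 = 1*94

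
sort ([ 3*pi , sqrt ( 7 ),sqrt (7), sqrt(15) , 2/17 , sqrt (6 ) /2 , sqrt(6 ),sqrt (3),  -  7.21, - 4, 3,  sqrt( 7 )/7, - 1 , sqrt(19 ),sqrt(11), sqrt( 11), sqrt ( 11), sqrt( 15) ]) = [ - 7.21, - 4, - 1 , 2/17,  sqrt( 7)/7,sqrt( 6)/2 , sqrt( 3), sqrt(6), sqrt ( 7), sqrt(7 ),3,sqrt( 11 ) , sqrt( 11 ), sqrt (11),sqrt ( 15),sqrt ( 15 ),sqrt( 19), 3 * pi ]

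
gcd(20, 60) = 20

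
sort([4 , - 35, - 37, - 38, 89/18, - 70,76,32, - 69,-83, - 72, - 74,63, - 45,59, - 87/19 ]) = [ - 83, - 74, - 72, - 70,- 69, - 45,-38, - 37, - 35, - 87/19,4,89/18, 32,  59,63,76]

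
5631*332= 1869492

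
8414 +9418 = 17832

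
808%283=242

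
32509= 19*1711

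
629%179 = 92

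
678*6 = 4068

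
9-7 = 2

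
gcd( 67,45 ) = 1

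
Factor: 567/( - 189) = -3 = -3^1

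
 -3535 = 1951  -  5486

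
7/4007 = 7/4007= 0.00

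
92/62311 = 92/62311=0.00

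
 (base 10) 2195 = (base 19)61A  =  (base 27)308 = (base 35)1RP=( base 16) 893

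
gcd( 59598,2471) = 7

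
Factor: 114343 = 114343^1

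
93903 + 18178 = 112081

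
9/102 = 3/34 = 0.09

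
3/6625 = 3/6625 = 0.00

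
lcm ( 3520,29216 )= 292160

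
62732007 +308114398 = 370846405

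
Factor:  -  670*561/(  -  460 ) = 2^(- 1 )*3^1*11^1*17^1 *23^ ( - 1)* 67^1 = 37587/46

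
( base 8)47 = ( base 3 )1110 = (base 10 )39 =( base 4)213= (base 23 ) 1G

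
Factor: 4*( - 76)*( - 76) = 23104  =  2^6*19^2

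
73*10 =730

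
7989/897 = 2663/299 = 8.91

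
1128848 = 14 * 80632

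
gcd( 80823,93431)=1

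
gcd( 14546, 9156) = 14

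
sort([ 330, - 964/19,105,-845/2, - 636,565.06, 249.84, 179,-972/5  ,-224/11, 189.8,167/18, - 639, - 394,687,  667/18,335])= [ - 639, -636,  -  845/2, - 394, -972/5,-964/19, - 224/11, 167/18,667/18,105,179,189.8, 249.84,330,335,565.06, 687 ] 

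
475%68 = 67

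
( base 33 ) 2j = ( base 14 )61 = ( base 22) 3j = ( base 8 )125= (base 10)85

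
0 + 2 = 2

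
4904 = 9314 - 4410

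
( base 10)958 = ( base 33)t1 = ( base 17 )356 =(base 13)589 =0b1110111110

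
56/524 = 14/131 = 0.11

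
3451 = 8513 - 5062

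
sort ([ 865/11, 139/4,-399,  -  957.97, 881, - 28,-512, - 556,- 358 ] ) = [ - 957.97, - 556, - 512,-399, - 358, - 28, 139/4 , 865/11 , 881] 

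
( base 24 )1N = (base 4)233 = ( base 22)23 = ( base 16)2F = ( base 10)47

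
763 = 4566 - 3803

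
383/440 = 383/440 = 0.87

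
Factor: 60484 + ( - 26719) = 3^1*5^1*2251^1 =33765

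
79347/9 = 26449/3  =  8816.33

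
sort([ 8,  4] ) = [ 4,8 ]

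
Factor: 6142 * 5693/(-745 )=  - 2^1*5^( - 1) * 37^1*83^1*149^ ( - 1)*5693^1 = -34966406/745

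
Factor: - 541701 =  - 3^3 * 20063^1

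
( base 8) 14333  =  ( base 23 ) C0F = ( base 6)45243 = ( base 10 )6363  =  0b1100011011011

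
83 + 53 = 136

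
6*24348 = 146088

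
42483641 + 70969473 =113453114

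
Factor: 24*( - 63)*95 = -143640 = - 2^3*3^3 * 5^1 * 7^1*19^1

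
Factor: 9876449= 11^1 *41^1*61^1*359^1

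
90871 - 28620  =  62251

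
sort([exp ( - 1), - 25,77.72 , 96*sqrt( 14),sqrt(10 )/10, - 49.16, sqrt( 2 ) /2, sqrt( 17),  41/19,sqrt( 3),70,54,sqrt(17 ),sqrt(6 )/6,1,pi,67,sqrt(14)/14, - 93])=[ - 93, - 49.16,-25, sqrt( 14)/14,sqrt( 10)/10,exp(  -  1), sqrt (6)/6,sqrt( 2)/2,1,sqrt( 3 ),41/19,pi, sqrt ( 17),  sqrt (17 ),54,67,70,77.72,96*sqrt(14 ) ]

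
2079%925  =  229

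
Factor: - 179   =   -179^1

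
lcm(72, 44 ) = 792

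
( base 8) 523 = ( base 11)289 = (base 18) 10F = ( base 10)339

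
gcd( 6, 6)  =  6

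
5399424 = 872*6192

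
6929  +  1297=8226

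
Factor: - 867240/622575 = -2^3*3^1*5^( - 1)*11^1*73^1 * 2767^( - 1) = - 19272/13835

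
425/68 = 25/4 =6.25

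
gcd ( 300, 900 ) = 300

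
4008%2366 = 1642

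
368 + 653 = 1021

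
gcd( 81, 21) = 3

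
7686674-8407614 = - 720940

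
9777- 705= 9072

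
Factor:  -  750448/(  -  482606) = 375224/241303 =2^3*17^1*31^1*89^1*241303^( - 1 )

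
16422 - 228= 16194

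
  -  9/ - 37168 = 9/37168  =  0.00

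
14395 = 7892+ 6503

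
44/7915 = 44/7915=0.01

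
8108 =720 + 7388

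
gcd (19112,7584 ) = 8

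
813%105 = 78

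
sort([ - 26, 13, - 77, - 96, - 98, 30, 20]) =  [-98, - 96, - 77,-26,13 , 20, 30]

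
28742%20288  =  8454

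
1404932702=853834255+551098447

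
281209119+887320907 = 1168530026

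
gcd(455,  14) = 7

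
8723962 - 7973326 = 750636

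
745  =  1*745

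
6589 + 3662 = 10251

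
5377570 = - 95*( - 56606)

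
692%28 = 20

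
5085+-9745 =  - 4660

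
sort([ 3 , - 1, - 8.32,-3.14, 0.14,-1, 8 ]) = [ - 8.32, - 3.14 , - 1, - 1, 0.14,  3, 8 ] 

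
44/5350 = 22/2675= 0.01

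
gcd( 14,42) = 14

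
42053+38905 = 80958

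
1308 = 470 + 838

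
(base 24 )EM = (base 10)358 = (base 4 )11212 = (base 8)546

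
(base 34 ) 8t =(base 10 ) 301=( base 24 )cd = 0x12d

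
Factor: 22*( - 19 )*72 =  - 2^4*3^2 * 11^1 * 19^1 = - 30096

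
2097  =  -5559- - 7656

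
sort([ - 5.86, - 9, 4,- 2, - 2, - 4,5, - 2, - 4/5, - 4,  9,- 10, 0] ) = [-10, - 9, - 5.86,-4, - 4, - 2, - 2, - 2, - 4/5,0, 4,5,9]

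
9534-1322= 8212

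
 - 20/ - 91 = 20/91= 0.22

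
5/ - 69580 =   -  1 + 13915/13916 = -  0.00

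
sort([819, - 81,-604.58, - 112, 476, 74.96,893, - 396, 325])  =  [ - 604.58,-396, - 112,-81,74.96,  325, 476, 819, 893]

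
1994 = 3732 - 1738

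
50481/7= 50481/7  =  7211.57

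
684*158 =108072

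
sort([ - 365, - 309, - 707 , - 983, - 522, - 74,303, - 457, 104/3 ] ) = [ - 983, - 707,  -  522, - 457, - 365,  -  309, - 74, 104/3,303]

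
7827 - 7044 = 783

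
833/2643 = 833/2643 = 0.32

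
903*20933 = 18902499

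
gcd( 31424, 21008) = 16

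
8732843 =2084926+6647917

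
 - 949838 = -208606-741232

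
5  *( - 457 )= -2285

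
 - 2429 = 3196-5625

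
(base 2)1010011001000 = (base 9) 7261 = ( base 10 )5320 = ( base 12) 30B4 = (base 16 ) 14C8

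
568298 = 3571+564727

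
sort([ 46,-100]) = [ - 100,46] 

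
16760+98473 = 115233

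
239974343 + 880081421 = 1120055764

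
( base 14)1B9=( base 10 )359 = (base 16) 167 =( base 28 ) cn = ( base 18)11H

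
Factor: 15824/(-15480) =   -  2^1*3^( -2 )*5^( - 1) * 23^1 = -46/45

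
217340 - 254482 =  - 37142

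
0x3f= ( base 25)2D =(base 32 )1V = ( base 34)1t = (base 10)63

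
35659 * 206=7345754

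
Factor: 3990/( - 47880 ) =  - 1/12 = - 2^( - 2 ) * 3^( - 1) 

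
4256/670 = 2128/335 = 6.35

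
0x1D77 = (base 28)9HB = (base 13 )3583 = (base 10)7543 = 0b1110101110111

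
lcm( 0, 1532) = 0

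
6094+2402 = 8496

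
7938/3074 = 3969/1537  =  2.58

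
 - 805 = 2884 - 3689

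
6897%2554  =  1789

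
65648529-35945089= 29703440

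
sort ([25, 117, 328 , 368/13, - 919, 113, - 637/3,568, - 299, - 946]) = [ - 946, - 919, -299,-637/3, 25, 368/13  ,  113 , 117 , 328, 568]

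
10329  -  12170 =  - 1841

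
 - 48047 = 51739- 99786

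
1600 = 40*40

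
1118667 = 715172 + 403495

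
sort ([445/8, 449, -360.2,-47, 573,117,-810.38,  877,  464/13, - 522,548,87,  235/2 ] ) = [ - 810.38, - 522, - 360.2, - 47,464/13,  445/8,87, 117,235/2 , 449 , 548,573 , 877]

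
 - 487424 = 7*(  -  69632 )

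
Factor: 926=2^1*463^1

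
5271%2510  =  251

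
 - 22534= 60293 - 82827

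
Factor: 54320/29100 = 28/15 = 2^2*3^( - 1)* 5^( - 1)*7^1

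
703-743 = - 40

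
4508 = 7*644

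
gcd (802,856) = 2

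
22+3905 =3927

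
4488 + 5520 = 10008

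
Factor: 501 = 3^1*167^1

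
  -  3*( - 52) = 156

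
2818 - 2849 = -31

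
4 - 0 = 4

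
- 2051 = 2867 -4918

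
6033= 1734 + 4299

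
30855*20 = 617100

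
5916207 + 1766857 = 7683064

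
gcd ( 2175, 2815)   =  5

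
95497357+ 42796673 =138294030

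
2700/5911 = 2700/5911 = 0.46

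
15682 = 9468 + 6214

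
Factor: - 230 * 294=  - 2^2*3^1*5^1*7^2 * 23^1 = - 67620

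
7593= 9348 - 1755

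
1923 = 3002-1079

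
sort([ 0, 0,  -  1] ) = [ - 1,0, 0 ]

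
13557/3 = 4519 = 4519.00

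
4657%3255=1402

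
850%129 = 76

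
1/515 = 1/515 =0.00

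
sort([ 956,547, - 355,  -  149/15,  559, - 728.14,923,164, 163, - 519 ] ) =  [ - 728.14, - 519,-355,-149/15, 163, 164,547,559,923, 956 ] 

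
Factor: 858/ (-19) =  - 2^1* 3^1 * 11^1*13^1*19^ ( - 1)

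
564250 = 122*4625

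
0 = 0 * 57849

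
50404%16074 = 2182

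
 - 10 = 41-51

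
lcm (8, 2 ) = 8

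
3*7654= 22962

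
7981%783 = 151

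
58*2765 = 160370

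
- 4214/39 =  - 109 + 37/39 = -108.05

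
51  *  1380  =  70380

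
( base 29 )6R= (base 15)D6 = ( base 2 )11001001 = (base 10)201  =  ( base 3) 21110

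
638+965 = 1603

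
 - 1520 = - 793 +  - 727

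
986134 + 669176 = 1655310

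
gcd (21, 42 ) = 21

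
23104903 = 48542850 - 25437947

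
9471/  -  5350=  - 9471/5350 = - 1.77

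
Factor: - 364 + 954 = 2^1*5^1*59^1 = 590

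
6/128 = 3/64 = 0.05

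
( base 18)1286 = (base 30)7B0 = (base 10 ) 6630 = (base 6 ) 50410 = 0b1100111100110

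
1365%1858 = 1365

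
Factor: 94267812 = 2^2*3^1*7855651^1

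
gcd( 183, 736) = 1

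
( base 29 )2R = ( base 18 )4D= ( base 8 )125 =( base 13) 67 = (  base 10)85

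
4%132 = 4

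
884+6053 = 6937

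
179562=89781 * 2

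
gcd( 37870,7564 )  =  2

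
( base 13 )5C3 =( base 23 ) 1KF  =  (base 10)1004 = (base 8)1754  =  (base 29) 15i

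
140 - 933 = - 793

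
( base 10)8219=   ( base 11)61A2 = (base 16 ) 201B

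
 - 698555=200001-898556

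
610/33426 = 305/16713 = 0.02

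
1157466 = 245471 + 911995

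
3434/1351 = 3434/1351 = 2.54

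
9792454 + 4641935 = 14434389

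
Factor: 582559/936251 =19^1 * 257^( - 1 )*3643^( - 1)*30661^1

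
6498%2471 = 1556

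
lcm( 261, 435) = 1305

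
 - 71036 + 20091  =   - 50945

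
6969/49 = 142 + 11/49 = 142.22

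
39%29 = 10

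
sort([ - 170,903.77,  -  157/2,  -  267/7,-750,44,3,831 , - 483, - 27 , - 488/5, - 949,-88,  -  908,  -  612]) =[-949, - 908,-750, - 612,-483,  -  170,  -  488/5,  -  88,  -  157/2,-267/7, - 27,  3, 44,  831,903.77] 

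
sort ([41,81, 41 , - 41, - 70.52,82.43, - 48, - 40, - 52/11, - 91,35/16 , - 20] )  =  [ -91, - 70.52,-48, - 41,  -  40,- 20, - 52/11 , 35/16 , 41, 41 , 81 , 82.43 ]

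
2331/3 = 777 = 777.00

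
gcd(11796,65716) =4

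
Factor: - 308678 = -2^1*154339^1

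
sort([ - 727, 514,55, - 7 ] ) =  [-727, - 7, 55,514 ]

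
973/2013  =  973/2013 = 0.48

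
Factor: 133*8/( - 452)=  - 2^1*7^1*19^1*113^ ( - 1) = - 266/113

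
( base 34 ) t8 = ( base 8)1742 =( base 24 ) 1ha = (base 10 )994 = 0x3e2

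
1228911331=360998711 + 867912620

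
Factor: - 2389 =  - 2389^1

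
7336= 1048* 7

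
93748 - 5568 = 88180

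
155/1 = 155 =155.00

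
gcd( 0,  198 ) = 198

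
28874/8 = 14437/4 = 3609.25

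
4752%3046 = 1706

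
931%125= 56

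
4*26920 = 107680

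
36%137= 36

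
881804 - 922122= -40318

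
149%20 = 9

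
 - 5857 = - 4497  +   - 1360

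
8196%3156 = 1884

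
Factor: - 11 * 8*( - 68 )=5984 = 2^5*11^1  *17^1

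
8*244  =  1952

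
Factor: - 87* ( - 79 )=3^1*29^1*79^1 = 6873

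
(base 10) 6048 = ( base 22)cak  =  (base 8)13640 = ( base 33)5I9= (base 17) 13fd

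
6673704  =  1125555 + 5548149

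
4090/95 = 43 + 1/19 = 43.05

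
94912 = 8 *11864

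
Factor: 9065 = 5^1 * 7^2*37^1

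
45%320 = 45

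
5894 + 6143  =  12037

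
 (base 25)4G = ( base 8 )164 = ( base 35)3b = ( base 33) 3H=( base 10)116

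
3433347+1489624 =4922971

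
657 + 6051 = 6708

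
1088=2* 544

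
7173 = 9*797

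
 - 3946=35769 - 39715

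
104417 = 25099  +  79318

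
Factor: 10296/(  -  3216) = - 429/134 = - 2^( - 1) * 3^1*11^1*13^1*67^( - 1 )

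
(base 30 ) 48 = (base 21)62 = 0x80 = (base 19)6E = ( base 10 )128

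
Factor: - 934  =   - 2^1*467^1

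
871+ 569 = 1440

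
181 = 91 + 90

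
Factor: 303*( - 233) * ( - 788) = 2^2*3^1*101^1*197^1*233^1 = 55632012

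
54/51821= 54/51821 = 0.00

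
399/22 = 399/22  =  18.14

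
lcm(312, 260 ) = 1560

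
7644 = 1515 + 6129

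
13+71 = 84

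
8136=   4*2034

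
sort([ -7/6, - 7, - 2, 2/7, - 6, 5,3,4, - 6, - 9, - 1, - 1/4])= [ - 9, - 7, - 6, - 6, - 2, - 7/6, - 1, - 1/4,2/7, 3  ,  4, 5] 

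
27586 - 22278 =5308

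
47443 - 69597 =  - 22154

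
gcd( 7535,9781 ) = 1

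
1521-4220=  - 2699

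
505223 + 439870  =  945093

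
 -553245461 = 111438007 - 664683468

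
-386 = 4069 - 4455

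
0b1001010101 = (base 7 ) 1512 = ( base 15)29C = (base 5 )4342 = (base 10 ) 597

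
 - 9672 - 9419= - 19091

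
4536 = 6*756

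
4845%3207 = 1638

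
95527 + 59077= 154604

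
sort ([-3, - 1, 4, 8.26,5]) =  [ - 3, - 1, 4,5,8.26]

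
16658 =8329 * 2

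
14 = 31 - 17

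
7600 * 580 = 4408000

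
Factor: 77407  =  11^1  *  31^1 * 227^1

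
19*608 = 11552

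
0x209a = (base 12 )49b6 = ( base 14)3082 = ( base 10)8346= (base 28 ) ai2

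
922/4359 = 922/4359 = 0.21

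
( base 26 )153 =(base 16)329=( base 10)809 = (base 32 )P9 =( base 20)209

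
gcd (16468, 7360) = 92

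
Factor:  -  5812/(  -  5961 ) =2^2*3^( - 1)*1453^1*1987^ (-1 )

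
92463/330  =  280 +21/110 = 280.19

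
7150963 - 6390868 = 760095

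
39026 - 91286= - 52260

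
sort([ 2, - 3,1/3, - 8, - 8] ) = [ - 8,-8, - 3,  1/3,2]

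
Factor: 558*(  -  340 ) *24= -4553280= - 2^6*3^3*5^1*17^1*31^1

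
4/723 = 4/723 = 0.01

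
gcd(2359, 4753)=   7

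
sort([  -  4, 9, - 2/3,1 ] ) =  [ - 4, - 2/3,1,9 ]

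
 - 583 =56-639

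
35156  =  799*44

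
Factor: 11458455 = 3^1*5^1*763897^1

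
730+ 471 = 1201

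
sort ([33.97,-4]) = [-4, 33.97]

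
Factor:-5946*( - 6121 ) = 36395466=   2^1*3^1 *991^1*6121^1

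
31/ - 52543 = - 1 + 52512/52543 = - 0.00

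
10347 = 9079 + 1268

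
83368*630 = 52521840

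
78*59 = 4602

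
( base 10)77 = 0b1001101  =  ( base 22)3B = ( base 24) 35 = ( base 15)52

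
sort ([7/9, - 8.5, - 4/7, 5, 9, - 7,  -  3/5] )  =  [ - 8.5,-7, - 3/5, - 4/7,7/9, 5, 9]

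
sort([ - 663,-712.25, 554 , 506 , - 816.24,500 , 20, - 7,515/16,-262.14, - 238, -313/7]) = [ - 816.24 , - 712.25, - 663, - 262.14, - 238, - 313/7,  -  7 , 20, 515/16, 500,506,554]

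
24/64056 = 1/2669 = 0.00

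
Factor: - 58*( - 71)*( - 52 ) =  - 2^3*13^1*29^1*71^1 = - 214136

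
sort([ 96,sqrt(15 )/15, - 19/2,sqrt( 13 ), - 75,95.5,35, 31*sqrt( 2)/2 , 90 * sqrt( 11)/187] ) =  [- 75, - 19/2,sqrt( 15)/15,90 * sqrt( 11)/187,sqrt(13),31*sqrt( 2) /2 , 35,95.5,96 ] 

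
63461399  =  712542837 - 649081438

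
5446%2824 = 2622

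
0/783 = 0 = 0.00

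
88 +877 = 965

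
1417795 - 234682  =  1183113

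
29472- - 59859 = 89331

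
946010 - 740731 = 205279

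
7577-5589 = 1988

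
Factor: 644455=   5^1*7^1*18413^1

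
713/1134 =713/1134 = 0.63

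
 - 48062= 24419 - 72481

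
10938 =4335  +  6603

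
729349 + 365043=1094392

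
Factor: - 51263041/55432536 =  - 2^( - 3)*3^( - 1 )*17^1*47^1 *83^1*773^1*2309689^ (  -  1 ) 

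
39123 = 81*483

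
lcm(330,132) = 660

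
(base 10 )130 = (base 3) 11211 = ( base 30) 4a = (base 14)94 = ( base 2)10000010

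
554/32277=554/32277= 0.02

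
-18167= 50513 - 68680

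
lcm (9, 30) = 90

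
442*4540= 2006680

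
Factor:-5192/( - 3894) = 4/3 = 2^2*3^ (-1)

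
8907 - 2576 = 6331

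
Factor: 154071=3^2*17^1*19^1*53^1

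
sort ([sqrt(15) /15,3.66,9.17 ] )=[sqrt( 15 ) /15, 3.66,9.17] 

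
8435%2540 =815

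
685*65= 44525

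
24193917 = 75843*319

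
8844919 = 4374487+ 4470432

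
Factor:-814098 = - 2^1*3^1  *241^1*563^1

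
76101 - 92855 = - 16754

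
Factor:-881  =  -881^1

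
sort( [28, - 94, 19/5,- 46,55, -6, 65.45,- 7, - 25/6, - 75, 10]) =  [- 94 ,-75, - 46, - 7, -6,  -  25/6, 19/5, 10,  28, 55, 65.45] 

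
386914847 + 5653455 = 392568302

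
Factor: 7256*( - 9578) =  - 2^4*907^1*4789^1=- 69497968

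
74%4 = 2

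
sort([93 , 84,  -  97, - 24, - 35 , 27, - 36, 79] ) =[-97,  -  36, - 35,- 24,27,79, 84,93 ]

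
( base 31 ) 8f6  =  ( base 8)17737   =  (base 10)8159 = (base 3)102012012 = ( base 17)1B3G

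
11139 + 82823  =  93962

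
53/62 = 53/62= 0.85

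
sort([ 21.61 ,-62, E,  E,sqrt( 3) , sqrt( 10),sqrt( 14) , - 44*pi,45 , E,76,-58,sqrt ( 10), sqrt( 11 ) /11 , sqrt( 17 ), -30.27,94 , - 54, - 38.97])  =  [-44 *pi, -62, - 58, -54, - 38.97,-30.27, sqrt(11 ) /11,sqrt( 3),E,  E,E , sqrt ( 10), sqrt( 10),sqrt(14 ),sqrt( 17),21.61,45,76,94]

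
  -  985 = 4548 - 5533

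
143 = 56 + 87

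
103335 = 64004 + 39331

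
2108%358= 318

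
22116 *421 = 9310836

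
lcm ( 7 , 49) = 49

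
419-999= - 580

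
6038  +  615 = 6653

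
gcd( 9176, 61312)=8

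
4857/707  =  6  +  615/707=6.87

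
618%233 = 152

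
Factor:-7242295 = -5^1*107^1*13537^1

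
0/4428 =0 = 0.00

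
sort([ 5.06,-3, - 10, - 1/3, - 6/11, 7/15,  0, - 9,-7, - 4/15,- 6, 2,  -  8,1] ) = [ - 10,- 9, - 8,-7, - 6 , - 3, - 6/11, - 1/3, - 4/15, 0,7/15,1 , 2 , 5.06] 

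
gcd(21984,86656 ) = 32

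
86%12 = 2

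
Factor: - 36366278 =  - 2^1* 13^1*163^1 * 8581^1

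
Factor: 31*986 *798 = 24391668 = 2^2*3^1*7^1*17^1 *19^1*29^1*31^1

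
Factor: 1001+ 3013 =2^1*3^2 *223^1 = 4014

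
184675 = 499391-314716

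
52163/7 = 52163/7 = 7451.86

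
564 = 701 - 137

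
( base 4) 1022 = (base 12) 62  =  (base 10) 74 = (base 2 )1001010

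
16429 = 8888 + 7541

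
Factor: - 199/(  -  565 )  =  5^( - 1)*113^(  -  1)  *199^1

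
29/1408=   29/1408  =  0.02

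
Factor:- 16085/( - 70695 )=3^( - 2)*1571^(-1 )*3217^1 = 3217/14139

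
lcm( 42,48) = 336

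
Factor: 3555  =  3^2 * 5^1*79^1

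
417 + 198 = 615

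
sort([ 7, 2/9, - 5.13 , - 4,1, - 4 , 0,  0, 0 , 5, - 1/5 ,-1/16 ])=[-5.13, - 4,- 4, - 1/5, -1/16,  0,  0, 0, 2/9,  1, 5, 7]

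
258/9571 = 258/9571  =  0.03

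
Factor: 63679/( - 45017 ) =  - 9097/6431 = - 11^1*59^( - 1 )*109^(-1 )*827^1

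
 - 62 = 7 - 69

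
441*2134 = 941094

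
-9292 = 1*( - 9292 )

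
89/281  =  89/281 = 0.32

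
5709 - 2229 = 3480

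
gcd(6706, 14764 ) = 2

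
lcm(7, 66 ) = 462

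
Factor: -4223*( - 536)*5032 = 11390072896 = 2^6*17^1 * 37^1*41^1*67^1*103^1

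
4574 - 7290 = -2716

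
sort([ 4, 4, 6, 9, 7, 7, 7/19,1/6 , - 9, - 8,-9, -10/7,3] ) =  [ - 9 , - 9, - 8, - 10/7, 1/6,7/19,3, 4,4, 6 , 7,7, 9 ] 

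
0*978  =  0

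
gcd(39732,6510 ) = 42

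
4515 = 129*35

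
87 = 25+62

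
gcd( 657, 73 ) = 73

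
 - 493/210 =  - 3+137/210 = -  2.35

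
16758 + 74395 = 91153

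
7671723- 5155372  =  2516351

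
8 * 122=976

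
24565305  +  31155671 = 55720976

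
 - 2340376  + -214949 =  - 2555325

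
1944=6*324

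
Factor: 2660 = 2^2*5^1*7^1 *19^1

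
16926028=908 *18641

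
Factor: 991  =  991^1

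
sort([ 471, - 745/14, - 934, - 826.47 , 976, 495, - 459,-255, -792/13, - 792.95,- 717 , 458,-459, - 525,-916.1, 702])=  [ - 934, - 916.1, - 826.47, - 792.95, - 717 ,-525 , - 459, - 459 , - 255,  -  792/13, - 745/14,458,  471, 495, 702, 976] 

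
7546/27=7546/27 = 279.48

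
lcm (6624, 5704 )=205344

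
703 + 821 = 1524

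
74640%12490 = 12190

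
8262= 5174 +3088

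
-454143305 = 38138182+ - 492281487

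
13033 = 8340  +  4693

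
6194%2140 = 1914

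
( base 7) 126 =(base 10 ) 69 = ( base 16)45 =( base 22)33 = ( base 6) 153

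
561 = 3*187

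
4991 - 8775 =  - 3784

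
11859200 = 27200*436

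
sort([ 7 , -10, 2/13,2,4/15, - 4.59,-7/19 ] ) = [ - 10,-4.59 ,-7/19,2/13,4/15,2 , 7]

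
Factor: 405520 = 2^4* 5^1*37^1*137^1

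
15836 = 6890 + 8946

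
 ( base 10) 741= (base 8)1345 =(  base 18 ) 253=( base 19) 210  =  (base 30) ol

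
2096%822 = 452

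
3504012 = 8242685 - 4738673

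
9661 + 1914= 11575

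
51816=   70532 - 18716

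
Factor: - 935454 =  - 2^1*3^1*13^1*67^1 *179^1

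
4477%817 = 392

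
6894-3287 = 3607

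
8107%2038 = 1993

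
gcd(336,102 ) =6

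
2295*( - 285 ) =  - 654075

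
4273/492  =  4273/492 = 8.68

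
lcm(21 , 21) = 21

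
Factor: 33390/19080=2^( - 2) * 7^1 = 7/4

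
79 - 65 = 14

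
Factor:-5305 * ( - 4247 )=5^1 * 31^1* 137^1*1061^1 = 22530335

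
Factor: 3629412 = 2^2*3^2*  181^1*557^1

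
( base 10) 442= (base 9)541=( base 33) DD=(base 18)16A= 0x1ba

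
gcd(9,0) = 9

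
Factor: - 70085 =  - 5^1*107^1*131^1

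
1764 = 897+867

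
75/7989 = 25/2663 =0.01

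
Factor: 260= 2^2*5^1*13^1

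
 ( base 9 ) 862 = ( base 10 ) 704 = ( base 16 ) 2c0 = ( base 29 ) O8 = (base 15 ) 31e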